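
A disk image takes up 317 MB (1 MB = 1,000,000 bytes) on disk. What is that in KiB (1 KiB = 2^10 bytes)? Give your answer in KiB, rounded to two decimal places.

309,570.31 KiB

317 MB = 317 × 10^6 bytes = 317,000,000 bytes
1 KiB = 2^10 bytes = 1,024 bytes
317,000,000 / 1,024 = 309,570.31 KiB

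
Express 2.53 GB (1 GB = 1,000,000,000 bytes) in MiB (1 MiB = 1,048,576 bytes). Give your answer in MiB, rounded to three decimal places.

2,412.796 MiB

2.53 GB = 2.53 × 10^9 bytes = 2,530,000,000 bytes
1 MiB = 1,048,576 bytes
2,530,000,000 / 1,048,576 = 2,412.796 MiB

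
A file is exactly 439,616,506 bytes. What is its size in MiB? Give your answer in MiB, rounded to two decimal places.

419.25 MiB

439,616,506 bytes given.
1 MiB = 2^20 bytes = 1,048,576 bytes
439,616,506 / 1,048,576 = 419.25 MiB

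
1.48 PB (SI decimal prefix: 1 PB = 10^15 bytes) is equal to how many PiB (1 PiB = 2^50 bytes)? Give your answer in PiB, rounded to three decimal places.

1.48 PB = 1.48 × 10^15 bytes = 1,480,000,000,000,000 bytes
1 PiB = 1,125,899,906,842,624 bytes
1,480,000,000,000,000 / 1,125,899,906,842,624 = 1.315 PiB

1.315 PiB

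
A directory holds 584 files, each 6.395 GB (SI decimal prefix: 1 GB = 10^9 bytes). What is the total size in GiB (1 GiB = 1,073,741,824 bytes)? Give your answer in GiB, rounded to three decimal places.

3,478.192 GiB

Total = 584 × 6.395 GB = 3734.68 GB
= 3734.68 × 1,000,000,000 bytes = 3,734,680,000,000 bytes
1 GiB = 1,073,741,824 bytes
3,734,680,000,000 / 1,073,741,824 = 3,478.192 GiB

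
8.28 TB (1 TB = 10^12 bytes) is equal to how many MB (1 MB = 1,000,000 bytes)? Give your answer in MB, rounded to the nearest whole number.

8.28 TB × 1,000,000,000,000 bytes/TB = 8,280,000,000,000 bytes
1 MB = 10^6 bytes = 1,000,000 bytes
8,280,000,000,000 / 1,000,000 = 8,280,000 MB

8,280,000 MB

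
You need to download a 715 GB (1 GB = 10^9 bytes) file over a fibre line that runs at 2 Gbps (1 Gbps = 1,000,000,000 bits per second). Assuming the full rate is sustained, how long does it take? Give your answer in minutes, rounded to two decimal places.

715 GB = 715,000,000,000 bytes = 5,720,000,000,000 bits
2 Gbps = 2,000,000,000 bits/s
time = 5,720,000,000,000 / 2,000,000,000 = 2,860.000 s
2,860.000 s / 60 = 47.67 minutes

47.67 minutes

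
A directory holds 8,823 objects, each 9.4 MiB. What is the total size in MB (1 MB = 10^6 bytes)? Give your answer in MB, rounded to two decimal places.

Total = 8,823 × 9.4 MiB = 82936.2 MiB
= 82936.2 × 1,048,576 bytes = 86,964,908,851.2 bytes
1 MB = 1,000,000 bytes
86,964,908,851.2 / 1,000,000 = 86,964.91 MB

86,964.91 MB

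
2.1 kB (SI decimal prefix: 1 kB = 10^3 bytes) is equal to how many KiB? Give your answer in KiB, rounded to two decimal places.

2.1 kB × 1,000 bytes/kB = 2,100 bytes
1 KiB = 1,024 bytes
2,100 / 1,024 = 2.05 KiB

2.05 KiB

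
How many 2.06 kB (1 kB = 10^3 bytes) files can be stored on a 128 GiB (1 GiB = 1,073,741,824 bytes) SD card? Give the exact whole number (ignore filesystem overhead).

66,717,938

Capacity: 128 GiB = 137,438,953,472 bytes
Per item: 2.06 kB = 2,060 bytes
⌊137,438,953,472 / 2,060⌋ = 66,717,938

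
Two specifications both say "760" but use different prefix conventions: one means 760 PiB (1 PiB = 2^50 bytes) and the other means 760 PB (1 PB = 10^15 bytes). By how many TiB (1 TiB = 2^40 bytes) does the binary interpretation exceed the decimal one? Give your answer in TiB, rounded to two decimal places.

760 PiB = 760 × 1,125,899,906,842,624 = 855,683,929,200,394,240 bytes
760 PB = 760 × 1,000,000,000,000,000 = 760,000,000,000,000,000 bytes
difference = 95,683,929,200,394,240 bytes
95,683,929,200,394,240 / 1,099,511,627,776 = 87,024.03 TiB

87,024.03 TiB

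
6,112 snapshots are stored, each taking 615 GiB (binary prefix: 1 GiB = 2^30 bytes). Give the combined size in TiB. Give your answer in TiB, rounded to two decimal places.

Total = 6,112 × 615 GiB = 3,758,880 GiB
= 3,758,880 × 1,073,741,824 bytes = 4,036,066,667,397,120 bytes
1 TiB = 1,099,511,627,776 bytes
4,036,066,667,397,120 / 1,099,511,627,776 = 3,670.78 TiB

3,670.78 TiB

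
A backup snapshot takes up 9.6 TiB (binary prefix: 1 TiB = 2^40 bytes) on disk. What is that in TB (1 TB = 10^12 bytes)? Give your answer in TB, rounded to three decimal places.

9.6 TiB = 9.6 × 2^40 bytes = 10,555,311,626,649.6 bytes
1 TB = 10^12 bytes = 1,000,000,000,000 bytes
10,555,311,626,649.6 / 1,000,000,000,000 = 10.555 TB

10.555 TB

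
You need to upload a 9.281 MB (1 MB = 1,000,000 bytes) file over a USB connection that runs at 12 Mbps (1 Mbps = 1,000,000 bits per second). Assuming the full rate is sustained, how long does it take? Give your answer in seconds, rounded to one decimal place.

6.2 seconds

9.281 MB = 9,281,000 bytes = 74,248,000 bits
12 Mbps = 12,000,000 bits/s
time = 74,248,000 / 12,000,000 = 6.2 s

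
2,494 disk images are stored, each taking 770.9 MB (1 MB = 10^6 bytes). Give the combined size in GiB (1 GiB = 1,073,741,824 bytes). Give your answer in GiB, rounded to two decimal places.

Total = 2,494 × 770.9 MB = 1922624.6 MB
= 1922624.6 × 1,000,000 bytes = 1,922,624,600,000 bytes
1 GiB = 1,073,741,824 bytes
1,922,624,600,000 / 1,073,741,824 = 1,790.58 GiB

1,790.58 GiB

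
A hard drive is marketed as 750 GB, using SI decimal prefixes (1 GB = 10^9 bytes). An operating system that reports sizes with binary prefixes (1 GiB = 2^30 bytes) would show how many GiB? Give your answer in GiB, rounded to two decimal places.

698.49 GiB

750 GB × 1,000,000,000 bytes/GB = 750,000,000,000 bytes
1 GiB = 1,073,741,824 bytes
750,000,000,000 / 1,073,741,824 = 698.49 GiB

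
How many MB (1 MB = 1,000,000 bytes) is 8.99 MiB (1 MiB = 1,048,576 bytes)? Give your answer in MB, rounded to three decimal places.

8.99 MiB = 8.99 × 2^20 bytes = 9,426,698.24 bytes
1 MB = 10^6 bytes = 1,000,000 bytes
9,426,698.24 / 1,000,000 = 9.427 MB

9.427 MB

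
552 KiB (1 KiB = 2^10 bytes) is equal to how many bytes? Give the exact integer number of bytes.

565,248 bytes

552 × 1,024 = 565,248 bytes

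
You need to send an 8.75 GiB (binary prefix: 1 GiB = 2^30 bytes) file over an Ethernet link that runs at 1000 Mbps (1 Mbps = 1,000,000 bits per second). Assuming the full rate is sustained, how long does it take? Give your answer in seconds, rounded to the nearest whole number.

75 seconds

8.75 GiB = 9,395,240,960 bytes = 75,161,927,680 bits
1000 Mbps = 1,000,000,000 bits/s
time = 75,161,927,680 / 1,000,000,000 = 75 s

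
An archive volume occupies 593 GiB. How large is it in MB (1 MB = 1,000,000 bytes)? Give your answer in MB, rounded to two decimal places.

636,728.90 MB

593 GiB × 1,073,741,824 bytes/GiB = 636,728,901,632 bytes
1 MB = 10^6 bytes = 1,000,000 bytes
636,728,901,632 / 1,000,000 = 636,728.90 MB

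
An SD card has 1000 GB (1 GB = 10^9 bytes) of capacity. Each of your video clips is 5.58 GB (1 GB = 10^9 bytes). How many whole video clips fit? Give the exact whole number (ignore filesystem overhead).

Capacity: 1000 GB = 1,000,000,000,000 bytes
Per item: 5.58 GB = 5,580,000,000 bytes
⌊1,000,000,000,000 / 5,580,000,000⌋ = 179

179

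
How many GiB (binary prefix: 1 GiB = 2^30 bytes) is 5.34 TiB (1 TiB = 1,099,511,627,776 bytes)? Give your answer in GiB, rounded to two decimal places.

5,468.16 GiB

5.34 TiB × 1,099,511,627,776 bytes/TiB = 5,871,392,092,323.84 bytes
1 GiB = 1,073,741,824 bytes
5,871,392,092,323.84 / 1,073,741,824 = 5,468.16 GiB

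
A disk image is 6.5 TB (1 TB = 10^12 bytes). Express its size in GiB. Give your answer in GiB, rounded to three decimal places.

6.5 TB × 1,000,000,000,000 bytes/TB = 6,500,000,000,000 bytes
1 GiB = 1,073,741,824 bytes
6,500,000,000,000 / 1,073,741,824 = 6,053.597 GiB

6,053.597 GiB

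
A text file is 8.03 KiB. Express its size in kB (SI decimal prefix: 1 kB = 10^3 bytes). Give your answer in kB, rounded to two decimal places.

8.03 KiB = 8.03 × 2^10 bytes = 8,222.72 bytes
1 kB = 1,000 bytes
8,222.72 / 1,000 = 8.22 kB

8.22 kB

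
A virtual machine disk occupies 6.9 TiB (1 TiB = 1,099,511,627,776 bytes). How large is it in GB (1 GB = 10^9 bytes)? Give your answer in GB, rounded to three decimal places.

7,586.630 GB

6.9 TiB = 6.9 × 2^40 bytes = 7,586,630,231,654.4 bytes
1 GB = 10^9 bytes = 1,000,000,000 bytes
7,586,630,231,654.4 / 1,000,000,000 = 7,586.630 GB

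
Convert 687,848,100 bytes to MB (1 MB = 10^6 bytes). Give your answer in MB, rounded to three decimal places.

687,848,100 bytes given.
1 MB = 10^6 bytes = 1,000,000 bytes
687,848,100 / 1,000,000 = 687.848 MB

687.848 MB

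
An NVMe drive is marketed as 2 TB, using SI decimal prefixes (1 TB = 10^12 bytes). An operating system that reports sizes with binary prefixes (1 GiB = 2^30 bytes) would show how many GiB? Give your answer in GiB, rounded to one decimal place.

2 TB = 2 × 10^12 bytes = 2,000,000,000,000 bytes
1 GiB = 1,073,741,824 bytes
2,000,000,000,000 / 1,073,741,824 = 1,862.6 GiB

1,862.6 GiB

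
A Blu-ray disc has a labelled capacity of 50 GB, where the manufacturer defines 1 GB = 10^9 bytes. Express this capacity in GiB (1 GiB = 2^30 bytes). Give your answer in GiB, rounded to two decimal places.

46.57 GiB

50 GB = 50 × 10^9 bytes = 50,000,000,000 bytes
1 GiB = 1,073,741,824 bytes
50,000,000,000 / 1,073,741,824 = 46.57 GiB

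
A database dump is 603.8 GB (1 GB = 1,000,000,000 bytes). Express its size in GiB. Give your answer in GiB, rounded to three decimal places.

562.333 GiB

603.8 GB × 1,000,000,000 bytes/GB = 603,800,000,000 bytes
1 GiB = 1,073,741,824 bytes
603,800,000,000 / 1,073,741,824 = 562.333 GiB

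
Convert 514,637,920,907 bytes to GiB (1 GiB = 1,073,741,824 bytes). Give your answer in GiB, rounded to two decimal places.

479.29 GiB

514,637,920,907 bytes given.
1 GiB = 1,073,741,824 bytes
514,637,920,907 / 1,073,741,824 = 479.29 GiB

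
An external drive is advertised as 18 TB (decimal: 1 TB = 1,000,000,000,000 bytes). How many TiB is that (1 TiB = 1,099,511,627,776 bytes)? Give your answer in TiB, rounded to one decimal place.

16.4 TiB

18 TB = 18 × 10^12 bytes = 18,000,000,000,000 bytes
1 TiB = 1,099,511,627,776 bytes
18,000,000,000,000 / 1,099,511,627,776 = 16.4 TiB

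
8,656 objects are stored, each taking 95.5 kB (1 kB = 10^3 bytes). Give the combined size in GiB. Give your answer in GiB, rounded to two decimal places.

0.77 GiB

Total = 8,656 × 95.5 kB = 826,648 kB
= 826,648 × 1,000 bytes = 826,648,000 bytes
1 GiB = 1,073,741,824 bytes
826,648,000 / 1,073,741,824 = 0.77 GiB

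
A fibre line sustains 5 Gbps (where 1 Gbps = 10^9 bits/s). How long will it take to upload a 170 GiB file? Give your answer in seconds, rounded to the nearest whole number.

292 seconds

170 GiB = 182,536,110,080 bytes = 1,460,288,880,640 bits
5 Gbps = 5,000,000,000 bits/s
time = 1,460,288,880,640 / 5,000,000,000 = 292 s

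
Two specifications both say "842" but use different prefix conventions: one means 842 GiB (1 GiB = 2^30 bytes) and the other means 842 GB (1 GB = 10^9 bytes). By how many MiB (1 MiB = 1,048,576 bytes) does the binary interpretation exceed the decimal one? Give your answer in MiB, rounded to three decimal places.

842 GiB = 842 × 1,073,741,824 = 904,090,615,808 bytes
842 GB = 842 × 1,000,000,000 = 842,000,000,000 bytes
difference = 62,090,615,808 bytes
62,090,615,808 / 1,048,576 = 59,214.226 MiB

59,214.226 MiB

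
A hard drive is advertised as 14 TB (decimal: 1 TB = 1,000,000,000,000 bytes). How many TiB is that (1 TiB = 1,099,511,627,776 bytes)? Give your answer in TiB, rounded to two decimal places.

14 TB × 1,000,000,000,000 bytes/TB = 14,000,000,000,000 bytes
1 TiB = 1,099,511,627,776 bytes
14,000,000,000,000 / 1,099,511,627,776 = 12.73 TiB

12.73 TiB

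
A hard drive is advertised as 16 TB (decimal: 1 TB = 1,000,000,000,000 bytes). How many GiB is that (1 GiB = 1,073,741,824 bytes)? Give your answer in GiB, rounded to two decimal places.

16 TB = 16 × 10^12 bytes = 16,000,000,000,000 bytes
1 GiB = 1,073,741,824 bytes
16,000,000,000,000 / 1,073,741,824 = 14,901.16 GiB

14,901.16 GiB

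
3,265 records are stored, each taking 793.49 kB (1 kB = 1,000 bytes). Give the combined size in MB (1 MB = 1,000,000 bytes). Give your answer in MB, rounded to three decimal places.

Total = 3,265 × 793.49 kB = 2590744.85 kB
= 2590744.85 × 1,000 bytes = 2,590,744,850 bytes
1 MB = 1,000,000 bytes
2,590,744,850 / 1,000,000 = 2,590.745 MB

2,590.745 MB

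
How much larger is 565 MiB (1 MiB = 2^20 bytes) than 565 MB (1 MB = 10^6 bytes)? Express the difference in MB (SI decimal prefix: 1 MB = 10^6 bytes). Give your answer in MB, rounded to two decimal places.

565 MiB = 565 × 1,048,576 = 592,445,440 bytes
565 MB = 565 × 1,000,000 = 565,000,000 bytes
difference = 27,445,440 bytes
27,445,440 / 1,000,000 = 27.45 MB

27.45 MB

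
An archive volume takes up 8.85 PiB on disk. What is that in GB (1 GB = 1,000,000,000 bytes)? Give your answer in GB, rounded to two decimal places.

8.85 PiB × 1,125,899,906,842,624 bytes/PiB = 9,964,214,175,557,222.4 bytes
1 GB = 10^9 bytes = 1,000,000,000 bytes
9,964,214,175,557,222.4 / 1,000,000,000 = 9,964,214.18 GB

9,964,214.18 GB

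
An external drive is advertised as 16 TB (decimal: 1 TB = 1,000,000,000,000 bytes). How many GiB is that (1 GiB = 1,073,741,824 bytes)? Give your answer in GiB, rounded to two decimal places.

16 TB = 16 × 10^12 bytes = 16,000,000,000,000 bytes
1 GiB = 1,073,741,824 bytes
16,000,000,000,000 / 1,073,741,824 = 14,901.16 GiB

14,901.16 GiB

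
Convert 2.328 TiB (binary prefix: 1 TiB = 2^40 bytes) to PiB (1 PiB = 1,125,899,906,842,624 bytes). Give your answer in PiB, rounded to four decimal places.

2.328 TiB = 2.328 × 2^40 bytes = 2,559,663,069,462.528 bytes
1 PiB = 1,125,899,906,842,624 bytes
2,559,663,069,462.528 / 1,125,899,906,842,624 = 0.0023 PiB

0.0023 PiB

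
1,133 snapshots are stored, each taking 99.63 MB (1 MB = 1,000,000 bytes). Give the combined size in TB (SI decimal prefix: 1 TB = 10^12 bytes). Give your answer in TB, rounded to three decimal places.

Total = 1,133 × 99.63 MB = 112880.79 MB
= 112880.79 × 1,000,000 bytes = 112,880,790,000 bytes
1 TB = 1,000,000,000,000 bytes
112,880,790,000 / 1,000,000,000,000 = 0.113 TB

0.113 TB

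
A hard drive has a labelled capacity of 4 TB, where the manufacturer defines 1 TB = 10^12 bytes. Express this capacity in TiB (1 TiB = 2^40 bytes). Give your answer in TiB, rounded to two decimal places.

3.64 TiB

4 TB = 4 × 10^12 bytes = 4,000,000,000,000 bytes
1 TiB = 2^40 bytes = 1,099,511,627,776 bytes
4,000,000,000,000 / 1,099,511,627,776 = 3.64 TiB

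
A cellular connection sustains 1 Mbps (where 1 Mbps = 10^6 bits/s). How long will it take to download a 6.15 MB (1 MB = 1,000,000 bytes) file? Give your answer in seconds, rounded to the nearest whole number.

6.15 MB = 6,150,000 bytes = 49,200,000 bits
1 Mbps = 1,000,000 bits/s
time = 49,200,000 / 1,000,000 = 49 s

49 seconds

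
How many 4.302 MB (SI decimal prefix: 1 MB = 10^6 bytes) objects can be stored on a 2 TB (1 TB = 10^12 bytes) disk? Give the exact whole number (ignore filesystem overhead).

464,900

Capacity: 2 TB = 2,000,000,000,000 bytes
Per item: 4.302 MB = 4,302,000 bytes
⌊2,000,000,000,000 / 4,302,000⌋ = 464,900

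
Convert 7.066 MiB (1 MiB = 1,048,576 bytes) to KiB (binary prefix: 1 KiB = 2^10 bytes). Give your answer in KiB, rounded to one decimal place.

7,235.6 KiB

7.066 MiB × 1,048,576 bytes/MiB = 7,409,238.016 bytes
1 KiB = 1,024 bytes
7,409,238.016 / 1,024 = 7,235.6 KiB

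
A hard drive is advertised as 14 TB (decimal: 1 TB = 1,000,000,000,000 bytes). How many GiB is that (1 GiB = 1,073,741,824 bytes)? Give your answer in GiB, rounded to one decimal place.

13,038.5 GiB

14 TB = 14 × 10^12 bytes = 14,000,000,000,000 bytes
1 GiB = 2^30 bytes = 1,073,741,824 bytes
14,000,000,000,000 / 1,073,741,824 = 13,038.5 GiB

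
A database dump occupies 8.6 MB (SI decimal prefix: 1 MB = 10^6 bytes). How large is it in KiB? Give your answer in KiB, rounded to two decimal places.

8,398.44 KiB

8.6 MB = 8.6 × 10^6 bytes = 8,600,000 bytes
1 KiB = 1,024 bytes
8,600,000 / 1,024 = 8,398.44 KiB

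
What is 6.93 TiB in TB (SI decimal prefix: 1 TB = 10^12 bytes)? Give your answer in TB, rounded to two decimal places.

7.62 TB

6.93 TiB = 6.93 × 2^40 bytes = 7,619,615,580,487.68 bytes
1 TB = 10^12 bytes = 1,000,000,000,000 bytes
7,619,615,580,487.68 / 1,000,000,000,000 = 7.62 TB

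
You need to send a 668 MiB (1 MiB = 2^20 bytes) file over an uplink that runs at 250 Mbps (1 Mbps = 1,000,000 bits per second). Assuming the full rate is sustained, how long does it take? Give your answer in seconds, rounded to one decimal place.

668 MiB = 700,448,768 bytes = 5,603,590,144 bits
250 Mbps = 250,000,000 bits/s
time = 5,603,590,144 / 250,000,000 = 22.4 s

22.4 seconds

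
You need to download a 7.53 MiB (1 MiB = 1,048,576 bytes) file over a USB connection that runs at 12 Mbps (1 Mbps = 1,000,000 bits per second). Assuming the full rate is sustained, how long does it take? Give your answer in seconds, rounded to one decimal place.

7.53 MiB = 7,895,777.28 bytes = 63,166,218.24 bits
12 Mbps = 12,000,000 bits/s
time = 63,166,218.24 / 12,000,000 = 5.3 s

5.3 seconds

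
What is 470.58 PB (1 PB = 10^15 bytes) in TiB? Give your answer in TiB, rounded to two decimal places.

470.58 PB × 1,000,000,000,000,000 bytes/PB = 470,580,000,000,000,000 bytes
1 TiB = 2^40 bytes = 1,099,511,627,776 bytes
470,580,000,000,000,000 / 1,099,511,627,776 = 427,990.02 TiB

427,990.02 TiB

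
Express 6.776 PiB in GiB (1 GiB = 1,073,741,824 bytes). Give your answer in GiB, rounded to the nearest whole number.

7,105,151 GiB

6.776 PiB = 6.776 × 2^50 bytes = 7,629,097,768,765,620.224 bytes
1 GiB = 2^30 bytes = 1,073,741,824 bytes
7,629,097,768,765,620.224 / 1,073,741,824 = 7,105,151 GiB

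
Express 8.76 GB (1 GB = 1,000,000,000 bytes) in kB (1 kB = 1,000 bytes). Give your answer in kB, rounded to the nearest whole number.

8,760,000 kB

8.76 GB = 8.76 × 10^9 bytes = 8,760,000,000 bytes
1 kB = 1,000 bytes
8,760,000,000 / 1,000 = 8,760,000 kB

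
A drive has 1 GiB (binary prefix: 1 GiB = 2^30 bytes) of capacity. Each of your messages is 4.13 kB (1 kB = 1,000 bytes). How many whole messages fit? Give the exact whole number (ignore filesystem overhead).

259,985

Capacity: 1 GiB = 1,073,741,824 bytes
Per item: 4.13 kB = 4,130 bytes
⌊1,073,741,824 / 4,130⌋ = 259,985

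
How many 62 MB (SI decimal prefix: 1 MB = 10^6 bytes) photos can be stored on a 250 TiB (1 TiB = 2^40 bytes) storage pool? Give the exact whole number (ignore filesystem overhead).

Capacity: 250 TiB = 274,877,906,944,000 bytes
Per item: 62 MB = 62,000,000 bytes
⌊274,877,906,944,000 / 62,000,000⌋ = 4,433,514

4,433,514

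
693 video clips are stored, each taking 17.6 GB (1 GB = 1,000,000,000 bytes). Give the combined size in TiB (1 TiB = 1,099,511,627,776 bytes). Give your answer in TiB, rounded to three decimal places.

11.093 TiB

Total = 693 × 17.6 GB = 12196.8 GB
= 12196.8 × 1,000,000,000 bytes = 12,196,800,000,000 bytes
1 TiB = 1,099,511,627,776 bytes
12,196,800,000,000 / 1,099,511,627,776 = 11.093 TiB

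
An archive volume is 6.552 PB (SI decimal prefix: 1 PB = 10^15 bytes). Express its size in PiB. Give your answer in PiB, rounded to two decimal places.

6.552 PB = 6.552 × 10^15 bytes = 6,552,000,000,000,000 bytes
1 PiB = 1,125,899,906,842,624 bytes
6,552,000,000,000,000 / 1,125,899,906,842,624 = 5.82 PiB

5.82 PiB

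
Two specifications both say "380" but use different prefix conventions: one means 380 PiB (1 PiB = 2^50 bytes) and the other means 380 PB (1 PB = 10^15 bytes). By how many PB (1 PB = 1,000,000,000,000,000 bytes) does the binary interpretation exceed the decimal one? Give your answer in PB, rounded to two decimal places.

380 PiB = 380 × 1,125,899,906,842,624 = 427,841,964,600,197,120 bytes
380 PB = 380 × 1,000,000,000,000,000 = 380,000,000,000,000,000 bytes
difference = 47,841,964,600,197,120 bytes
47,841,964,600,197,120 / 1,000,000,000,000,000 = 47.84 PB

47.84 PB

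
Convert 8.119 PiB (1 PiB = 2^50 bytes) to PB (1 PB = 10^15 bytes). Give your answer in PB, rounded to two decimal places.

8.119 PiB = 8.119 × 2^50 bytes = 9,141,181,343,655,264.256 bytes
1 PB = 10^15 bytes = 1,000,000,000,000,000 bytes
9,141,181,343,655,264.256 / 1,000,000,000,000,000 = 9.14 PB

9.14 PB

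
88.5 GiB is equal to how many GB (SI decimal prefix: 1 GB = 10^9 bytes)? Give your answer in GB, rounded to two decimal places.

95.03 GB

88.5 GiB × 1,073,741,824 bytes/GiB = 95,026,151,424 bytes
1 GB = 1,000,000,000 bytes
95,026,151,424 / 1,000,000,000 = 95.03 GB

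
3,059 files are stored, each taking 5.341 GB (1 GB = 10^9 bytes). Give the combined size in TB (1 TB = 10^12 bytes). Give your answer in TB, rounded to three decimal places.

16.338 TB

Total = 3,059 × 5.341 GB = 16338.119 GB
= 16338.119 × 1,000,000,000 bytes = 16,338,119,000,000 bytes
1 TB = 1,000,000,000,000 bytes
16,338,119,000,000 / 1,000,000,000,000 = 16.338 TB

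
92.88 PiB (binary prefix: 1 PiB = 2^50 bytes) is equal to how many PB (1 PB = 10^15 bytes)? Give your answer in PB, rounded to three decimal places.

92.88 PiB = 92.88 × 2^50 bytes = 104,573,583,347,542,917.12 bytes
1 PB = 10^15 bytes = 1,000,000,000,000,000 bytes
104,573,583,347,542,917.12 / 1,000,000,000,000,000 = 104.574 PB

104.574 PB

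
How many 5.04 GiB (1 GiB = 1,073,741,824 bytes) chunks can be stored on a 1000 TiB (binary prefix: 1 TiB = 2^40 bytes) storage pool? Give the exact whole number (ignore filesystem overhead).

Capacity: 1000 TiB = 1,099,511,627,776,000 bytes
Per item: 5.04 GiB = 5,411,658,792.96 bytes
⌊1,099,511,627,776,000 / 5,411,658,792.96⌋ = 203,174

203,174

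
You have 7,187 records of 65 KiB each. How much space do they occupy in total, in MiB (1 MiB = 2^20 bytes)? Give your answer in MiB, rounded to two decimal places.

456.21 MiB

Total = 7,187 × 65 KiB = 467,155 KiB
= 467,155 × 1,024 bytes = 478,366,720 bytes
1 MiB = 1,048,576 bytes
478,366,720 / 1,048,576 = 456.21 MiB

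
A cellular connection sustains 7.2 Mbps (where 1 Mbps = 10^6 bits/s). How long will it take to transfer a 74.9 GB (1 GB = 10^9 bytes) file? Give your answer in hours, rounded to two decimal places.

23.12 hours

74.9 GB = 74,900,000,000 bytes = 599,200,000,000 bits
7.2 Mbps = 7,200,000 bits/s
time = 599,200,000,000 / 7,200,000 = 83,222.2222 s
83,222.2222 s / 3600 = 23.12 hours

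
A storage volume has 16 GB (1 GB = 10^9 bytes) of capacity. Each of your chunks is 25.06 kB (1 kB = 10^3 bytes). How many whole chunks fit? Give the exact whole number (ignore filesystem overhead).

Capacity: 16 GB = 16,000,000,000 bytes
Per item: 25.06 kB = 25,060 bytes
⌊16,000,000,000 / 25,060⌋ = 638,467

638,467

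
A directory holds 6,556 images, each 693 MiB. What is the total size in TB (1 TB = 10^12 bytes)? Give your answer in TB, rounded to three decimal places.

4.764 TB

Total = 6,556 × 693 MiB = 4,543,308 MiB
= 4,543,308 × 1,048,576 bytes = 4,764,003,729,408 bytes
1 TB = 1,000,000,000,000 bytes
4,764,003,729,408 / 1,000,000,000,000 = 4.764 TB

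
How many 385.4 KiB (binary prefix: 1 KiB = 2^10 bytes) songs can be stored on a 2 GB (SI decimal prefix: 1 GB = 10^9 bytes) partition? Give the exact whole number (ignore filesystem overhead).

5,067

Capacity: 2 GB = 2,000,000,000 bytes
Per item: 385.4 KiB = 394,649.6 bytes
⌊2,000,000,000 / 394,649.6⌋ = 5,067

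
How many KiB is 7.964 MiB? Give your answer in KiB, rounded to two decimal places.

8,155.14 KiB

7.964 MiB × 1,048,576 bytes/MiB = 8,350,859.264 bytes
1 KiB = 1,024 bytes
8,350,859.264 / 1,024 = 8,155.14 KiB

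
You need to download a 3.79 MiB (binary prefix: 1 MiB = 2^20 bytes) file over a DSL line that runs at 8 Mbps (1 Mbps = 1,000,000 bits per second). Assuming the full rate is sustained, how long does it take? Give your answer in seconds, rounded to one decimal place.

4.0 seconds

3.79 MiB = 3,974,103.04 bytes = 31,792,824.32 bits
8 Mbps = 8,000,000 bits/s
time = 31,792,824.32 / 8,000,000 = 4.0 s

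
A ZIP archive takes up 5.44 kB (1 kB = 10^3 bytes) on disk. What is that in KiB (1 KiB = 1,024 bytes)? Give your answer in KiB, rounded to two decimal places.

5.44 kB = 5.44 × 10^3 bytes = 5,440 bytes
1 KiB = 1,024 bytes
5,440 / 1,024 = 5.31 KiB

5.31 KiB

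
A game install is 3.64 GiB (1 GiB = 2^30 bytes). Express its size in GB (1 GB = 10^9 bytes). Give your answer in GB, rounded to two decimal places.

3.91 GB

3.64 GiB = 3.64 × 2^30 bytes = 3,908,420,239.36 bytes
1 GB = 1,000,000,000 bytes
3,908,420,239.36 / 1,000,000,000 = 3.91 GB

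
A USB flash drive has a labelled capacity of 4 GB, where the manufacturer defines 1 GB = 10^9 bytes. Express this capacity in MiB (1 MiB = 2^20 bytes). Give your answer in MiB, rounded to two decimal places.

3,814.70 MiB

4 GB = 4 × 10^9 bytes = 4,000,000,000 bytes
1 MiB = 1,048,576 bytes
4,000,000,000 / 1,048,576 = 3,814.70 MiB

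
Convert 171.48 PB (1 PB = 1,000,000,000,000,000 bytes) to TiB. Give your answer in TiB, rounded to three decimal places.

171.48 PB = 171.48 × 10^15 bytes = 171,480,000,000,000,000 bytes
1 TiB = 2^40 bytes = 1,099,511,627,776 bytes
171,480,000,000,000,000 / 1,099,511,627,776 = 155,960.151 TiB

155,960.151 TiB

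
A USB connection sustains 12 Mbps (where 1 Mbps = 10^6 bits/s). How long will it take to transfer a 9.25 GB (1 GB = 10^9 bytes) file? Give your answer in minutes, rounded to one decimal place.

102.8 minutes

9.25 GB = 9,250,000,000 bytes = 74,000,000,000 bits
12 Mbps = 12,000,000 bits/s
time = 74,000,000,000 / 12,000,000 = 6,166.67 s
6,166.67 s / 60 = 102.8 minutes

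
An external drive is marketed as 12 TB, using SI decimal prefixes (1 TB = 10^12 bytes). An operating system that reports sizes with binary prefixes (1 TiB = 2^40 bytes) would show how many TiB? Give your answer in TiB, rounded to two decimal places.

10.91 TiB

12 TB × 1,000,000,000,000 bytes/TB = 12,000,000,000,000 bytes
1 TiB = 1,099,511,627,776 bytes
12,000,000,000,000 / 1,099,511,627,776 = 10.91 TiB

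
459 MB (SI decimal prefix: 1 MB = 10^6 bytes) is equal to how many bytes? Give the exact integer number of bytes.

459 × 1,000,000 = 459,000,000 bytes  (1 MB = 10^6 bytes)

459,000,000 bytes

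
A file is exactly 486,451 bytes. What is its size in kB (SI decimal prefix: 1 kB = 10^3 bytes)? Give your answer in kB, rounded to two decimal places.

486,451 bytes given.
1 kB = 10^3 bytes = 1,000 bytes
486,451 / 1,000 = 486.45 kB

486.45 kB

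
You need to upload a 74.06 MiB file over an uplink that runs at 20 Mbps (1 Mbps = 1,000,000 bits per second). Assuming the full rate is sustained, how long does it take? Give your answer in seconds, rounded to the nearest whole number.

31 seconds

74.06 MiB = 77,657,538.56 bytes = 621,260,308.48 bits
20 Mbps = 20,000,000 bits/s
time = 621,260,308.48 / 20,000,000 = 31 s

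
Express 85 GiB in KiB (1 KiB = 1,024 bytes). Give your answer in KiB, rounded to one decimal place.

85 GiB × 1,073,741,824 bytes/GiB = 91,268,055,040 bytes
1 KiB = 1,024 bytes
91,268,055,040 / 1,024 = 89,128,960.0 KiB

89,128,960.0 KiB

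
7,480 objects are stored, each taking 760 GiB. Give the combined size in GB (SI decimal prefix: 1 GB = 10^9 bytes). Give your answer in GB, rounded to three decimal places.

Total = 7,480 × 760 GiB = 5,684,800 GiB
= 5,684,800 × 1,073,741,824 bytes = 6,104,007,521,075,200 bytes
1 GB = 1,000,000,000 bytes
6,104,007,521,075,200 / 1,000,000,000 = 6,104,007.521 GB

6,104,007.521 GB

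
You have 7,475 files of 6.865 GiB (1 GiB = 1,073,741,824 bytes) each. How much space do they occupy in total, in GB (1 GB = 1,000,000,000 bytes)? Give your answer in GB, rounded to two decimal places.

55,100.00 GB

Total = 7,475 × 6.865 GiB = 51315.875 GiB
= 51315.875 × 1,073,741,824 bytes = 55,100,001,222,656 bytes
1 GB = 1,000,000,000 bytes
55,100,001,222,656 / 1,000,000,000 = 55,100.00 GB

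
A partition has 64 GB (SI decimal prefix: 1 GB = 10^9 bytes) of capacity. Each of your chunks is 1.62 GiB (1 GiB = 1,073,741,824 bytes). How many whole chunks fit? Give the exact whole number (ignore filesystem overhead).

Capacity: 64 GB = 64,000,000,000 bytes
Per item: 1.62 GiB = 1,739,461,754.88 bytes
⌊64,000,000,000 / 1,739,461,754.88⌋ = 36

36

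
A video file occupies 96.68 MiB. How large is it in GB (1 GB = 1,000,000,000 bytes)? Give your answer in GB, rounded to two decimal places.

96.68 MiB = 96.68 × 2^20 bytes = 101,376,327.68 bytes
1 GB = 1,000,000,000 bytes
101,376,327.68 / 1,000,000,000 = 0.10 GB

0.10 GB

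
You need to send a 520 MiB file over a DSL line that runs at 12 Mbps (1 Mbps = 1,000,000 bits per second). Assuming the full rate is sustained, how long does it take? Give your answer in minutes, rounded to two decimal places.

6.06 minutes

520 MiB = 545,259,520 bytes = 4,362,076,160 bits
12 Mbps = 12,000,000 bits/s
time = 4,362,076,160 / 12,000,000 = 363.506 s
363.506 s / 60 = 6.06 minutes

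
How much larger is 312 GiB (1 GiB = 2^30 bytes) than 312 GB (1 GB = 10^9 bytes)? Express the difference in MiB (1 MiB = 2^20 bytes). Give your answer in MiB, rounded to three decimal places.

21,941.613 MiB

312 GiB = 312 × 1,073,741,824 = 335,007,449,088 bytes
312 GB = 312 × 1,000,000,000 = 312,000,000,000 bytes
difference = 23,007,449,088 bytes
23,007,449,088 / 1,048,576 = 21,941.613 MiB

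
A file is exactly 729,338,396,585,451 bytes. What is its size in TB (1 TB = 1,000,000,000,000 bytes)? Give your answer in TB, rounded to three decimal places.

729,338,396,585,451 bytes given.
1 TB = 10^12 bytes = 1,000,000,000,000 bytes
729,338,396,585,451 / 1,000,000,000,000 = 729.338 TB

729.338 TB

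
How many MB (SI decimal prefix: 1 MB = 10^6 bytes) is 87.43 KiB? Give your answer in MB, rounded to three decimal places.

0.090 MB

87.43 KiB = 87.43 × 2^10 bytes = 89,528.32 bytes
1 MB = 10^6 bytes = 1,000,000 bytes
89,528.32 / 1,000,000 = 0.090 MB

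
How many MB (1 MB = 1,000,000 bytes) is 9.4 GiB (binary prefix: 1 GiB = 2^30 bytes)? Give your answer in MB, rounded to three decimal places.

10,093.173 MB

9.4 GiB = 9.4 × 2^30 bytes = 10,093,173,145.6 bytes
1 MB = 10^6 bytes = 1,000,000 bytes
10,093,173,145.6 / 1,000,000 = 10,093.173 MB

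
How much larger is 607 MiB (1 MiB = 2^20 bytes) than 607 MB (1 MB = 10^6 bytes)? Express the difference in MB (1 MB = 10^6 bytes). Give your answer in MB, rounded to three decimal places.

607 MiB = 607 × 1,048,576 = 636,485,632 bytes
607 MB = 607 × 1,000,000 = 607,000,000 bytes
difference = 29,485,632 bytes
29,485,632 / 1,000,000 = 29.486 MB

29.486 MB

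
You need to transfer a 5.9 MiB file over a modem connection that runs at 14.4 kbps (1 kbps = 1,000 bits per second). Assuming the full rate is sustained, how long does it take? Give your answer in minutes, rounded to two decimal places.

5.9 MiB = 6,186,598.4 bytes = 49,492,787.2 bits
14.4 kbps = 14,400 bits/s
time = 49,492,787.2 / 14,400 = 3,436.999 s
3,436.999 s / 60 = 57.28 minutes

57.28 minutes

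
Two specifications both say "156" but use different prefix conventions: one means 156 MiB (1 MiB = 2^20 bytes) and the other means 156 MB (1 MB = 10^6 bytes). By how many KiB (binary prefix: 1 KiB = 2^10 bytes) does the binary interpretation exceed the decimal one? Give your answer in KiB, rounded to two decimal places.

156 MiB = 156 × 1,048,576 = 163,577,856 bytes
156 MB = 156 × 1,000,000 = 156,000,000 bytes
difference = 7,577,856 bytes
7,577,856 / 1,024 = 7,400.25 KiB

7,400.25 KiB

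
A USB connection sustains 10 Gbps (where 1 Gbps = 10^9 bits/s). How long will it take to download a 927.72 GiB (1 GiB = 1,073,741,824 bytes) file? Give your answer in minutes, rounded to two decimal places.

13.28 minutes

927.72 GiB = 996,131,764,961.28 bytes = 7,969,054,119,690.24 bits
10 Gbps = 10,000,000,000 bits/s
time = 7,969,054,119,690.24 / 10,000,000,000 = 796.905 s
796.905 s / 60 = 13.28 minutes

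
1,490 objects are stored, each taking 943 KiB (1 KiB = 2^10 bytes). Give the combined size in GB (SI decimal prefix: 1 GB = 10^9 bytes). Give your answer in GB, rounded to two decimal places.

1.44 GB

Total = 1,490 × 943 KiB = 1,405,070 KiB
= 1,405,070 × 1,024 bytes = 1,438,791,680 bytes
1 GB = 1,000,000,000 bytes
1,438,791,680 / 1,000,000,000 = 1.44 GB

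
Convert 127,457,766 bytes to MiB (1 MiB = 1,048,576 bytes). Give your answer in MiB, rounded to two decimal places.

121.55 MiB

127,457,766 bytes given.
1 MiB = 2^20 bytes = 1,048,576 bytes
127,457,766 / 1,048,576 = 121.55 MiB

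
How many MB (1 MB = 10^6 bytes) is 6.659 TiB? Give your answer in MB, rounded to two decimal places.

6.659 TiB = 6.659 × 2^40 bytes = 7,321,647,929,360.384 bytes
1 MB = 1,000,000 bytes
7,321,647,929,360.384 / 1,000,000 = 7,321,647.93 MB

7,321,647.93 MB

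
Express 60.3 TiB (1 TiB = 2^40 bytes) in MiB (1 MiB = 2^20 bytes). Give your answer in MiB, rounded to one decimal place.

60.3 TiB = 60.3 × 2^40 bytes = 66,300,551,154,892.8 bytes
1 MiB = 2^20 bytes = 1,048,576 bytes
66,300,551,154,892.8 / 1,048,576 = 63,229,132.8 MiB

63,229,132.8 MiB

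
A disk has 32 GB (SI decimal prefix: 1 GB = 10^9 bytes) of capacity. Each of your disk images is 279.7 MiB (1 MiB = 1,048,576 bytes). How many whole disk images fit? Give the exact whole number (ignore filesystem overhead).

Capacity: 32 GB = 32,000,000,000 bytes
Per item: 279.7 MiB = 293,286,707.2 bytes
⌊32,000,000,000 / 293,286,707.2⌋ = 109

109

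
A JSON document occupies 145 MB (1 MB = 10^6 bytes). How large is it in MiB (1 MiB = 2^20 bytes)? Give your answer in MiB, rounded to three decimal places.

145 MB × 1,000,000 bytes/MB = 145,000,000 bytes
1 MiB = 2^20 bytes = 1,048,576 bytes
145,000,000 / 1,048,576 = 138.283 MiB

138.283 MiB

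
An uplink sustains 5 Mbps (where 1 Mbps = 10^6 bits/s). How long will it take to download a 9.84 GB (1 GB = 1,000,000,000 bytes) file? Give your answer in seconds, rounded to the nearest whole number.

9.84 GB = 9,840,000,000 bytes = 78,720,000,000 bits
5 Mbps = 5,000,000 bits/s
time = 78,720,000,000 / 5,000,000 = 15,744 s

15,744 seconds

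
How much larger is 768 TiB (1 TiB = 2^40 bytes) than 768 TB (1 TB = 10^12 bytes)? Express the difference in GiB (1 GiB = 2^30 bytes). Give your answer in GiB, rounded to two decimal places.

71,176.26 GiB

768 TiB = 768 × 1,099,511,627,776 = 844,424,930,131,968 bytes
768 TB = 768 × 1,000,000,000,000 = 768,000,000,000,000 bytes
difference = 76,424,930,131,968 bytes
76,424,930,131,968 / 1,073,741,824 = 71,176.26 GiB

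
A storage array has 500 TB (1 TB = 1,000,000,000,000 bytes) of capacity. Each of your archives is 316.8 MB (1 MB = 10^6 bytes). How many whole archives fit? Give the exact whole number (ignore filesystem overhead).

1,578,282

Capacity: 500 TB = 500,000,000,000,000 bytes
Per item: 316.8 MB = 316,800,000 bytes
⌊500,000,000,000,000 / 316,800,000⌋ = 1,578,282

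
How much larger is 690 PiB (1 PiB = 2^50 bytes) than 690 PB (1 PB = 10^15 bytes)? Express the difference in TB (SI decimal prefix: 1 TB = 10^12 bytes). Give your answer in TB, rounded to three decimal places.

690 PiB = 690 × 1,125,899,906,842,624 = 776,870,935,721,410,560 bytes
690 PB = 690 × 1,000,000,000,000,000 = 690,000,000,000,000,000 bytes
difference = 86,870,935,721,410,560 bytes
86,870,935,721,410,560 / 1,000,000,000,000 = 86,870.936 TB

86,870.936 TB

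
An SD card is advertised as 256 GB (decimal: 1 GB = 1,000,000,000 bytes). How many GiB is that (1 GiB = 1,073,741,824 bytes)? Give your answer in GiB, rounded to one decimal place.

238.4 GiB

256 GB × 1,000,000,000 bytes/GB = 256,000,000,000 bytes
1 GiB = 2^30 bytes = 1,073,741,824 bytes
256,000,000,000 / 1,073,741,824 = 238.4 GiB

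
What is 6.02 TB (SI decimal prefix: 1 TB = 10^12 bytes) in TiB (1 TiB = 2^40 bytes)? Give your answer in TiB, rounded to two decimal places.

6.02 TB = 6.02 × 10^12 bytes = 6,020,000,000,000 bytes
1 TiB = 1,099,511,627,776 bytes
6,020,000,000,000 / 1,099,511,627,776 = 5.48 TiB

5.48 TiB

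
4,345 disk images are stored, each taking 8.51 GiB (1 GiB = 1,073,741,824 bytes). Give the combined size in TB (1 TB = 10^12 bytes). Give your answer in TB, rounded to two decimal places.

39.70 TB

Total = 4,345 × 8.51 GiB = 36975.95 GiB
= 36975.95 × 1,073,741,824 bytes = 39,702,623,997,132.8 bytes
1 TB = 1,000,000,000,000 bytes
39,702,623,997,132.8 / 1,000,000,000,000 = 39.70 TB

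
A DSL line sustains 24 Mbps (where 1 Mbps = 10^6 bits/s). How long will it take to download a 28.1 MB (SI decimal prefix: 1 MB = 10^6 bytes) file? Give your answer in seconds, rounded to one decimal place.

9.4 seconds

28.1 MB = 28,100,000 bytes = 224,800,000 bits
24 Mbps = 24,000,000 bits/s
time = 224,800,000 / 24,000,000 = 9.4 s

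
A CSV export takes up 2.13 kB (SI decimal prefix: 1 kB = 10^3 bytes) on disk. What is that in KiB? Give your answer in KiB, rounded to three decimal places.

2.13 kB × 1,000 bytes/kB = 2,130 bytes
1 KiB = 2^10 bytes = 1,024 bytes
2,130 / 1,024 = 2.080 KiB

2.080 KiB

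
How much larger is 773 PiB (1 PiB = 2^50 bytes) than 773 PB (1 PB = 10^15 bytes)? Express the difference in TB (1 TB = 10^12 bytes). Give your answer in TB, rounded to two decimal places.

97,320.63 TB

773 PiB = 773 × 1,125,899,906,842,624 = 870,320,627,989,348,352 bytes
773 PB = 773 × 1,000,000,000,000,000 = 773,000,000,000,000,000 bytes
difference = 97,320,627,989,348,352 bytes
97,320,627,989,348,352 / 1,000,000,000,000 = 97,320.63 TB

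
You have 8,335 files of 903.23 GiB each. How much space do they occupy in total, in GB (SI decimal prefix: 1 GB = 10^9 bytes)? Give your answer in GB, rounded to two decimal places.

8,083,581.62 GB

Total = 8,335 × 903.23 GiB = 7528422.05 GiB
= 7528422.05 × 1,073,741,824 bytes = 8,083,581,623,808,819.2 bytes
1 GB = 1,000,000,000 bytes
8,083,581,623,808,819.2 / 1,000,000,000 = 8,083,581.62 GB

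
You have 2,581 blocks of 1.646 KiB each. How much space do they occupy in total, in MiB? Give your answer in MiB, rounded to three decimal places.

4.149 MiB

Total = 2,581 × 1.646 KiB = 4248.326 KiB
= 4248.326 × 1,024 bytes = 4,350,285.824 bytes
1 MiB = 1,048,576 bytes
4,350,285.824 / 1,048,576 = 4.149 MiB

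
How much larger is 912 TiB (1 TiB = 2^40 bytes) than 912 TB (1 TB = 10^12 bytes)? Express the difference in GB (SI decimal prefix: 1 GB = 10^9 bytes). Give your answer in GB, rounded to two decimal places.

912 TiB = 912 × 1,099,511,627,776 = 1,002,754,604,531,712 bytes
912 TB = 912 × 1,000,000,000,000 = 912,000,000,000,000 bytes
difference = 90,754,604,531,712 bytes
90,754,604,531,712 / 1,000,000,000 = 90,754.60 GB

90,754.60 GB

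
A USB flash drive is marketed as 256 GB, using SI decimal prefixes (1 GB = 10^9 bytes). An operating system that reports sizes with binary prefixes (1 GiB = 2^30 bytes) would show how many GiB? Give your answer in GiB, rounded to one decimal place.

256 GB = 256 × 10^9 bytes = 256,000,000,000 bytes
1 GiB = 2^30 bytes = 1,073,741,824 bytes
256,000,000,000 / 1,073,741,824 = 238.4 GiB

238.4 GiB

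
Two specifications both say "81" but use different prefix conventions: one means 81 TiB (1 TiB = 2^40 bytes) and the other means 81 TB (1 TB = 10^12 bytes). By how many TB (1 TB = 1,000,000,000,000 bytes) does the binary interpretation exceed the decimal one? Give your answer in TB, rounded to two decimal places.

8.06 TB

81 TiB = 81 × 1,099,511,627,776 = 89,060,441,849,856 bytes
81 TB = 81 × 1,000,000,000,000 = 81,000,000,000,000 bytes
difference = 8,060,441,849,856 bytes
8,060,441,849,856 / 1,000,000,000,000 = 8.06 TB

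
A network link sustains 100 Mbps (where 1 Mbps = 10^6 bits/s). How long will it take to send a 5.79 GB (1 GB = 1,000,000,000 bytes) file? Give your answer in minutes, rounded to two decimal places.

5.79 GB = 5,790,000,000 bytes = 46,320,000,000 bits
100 Mbps = 100,000,000 bits/s
time = 46,320,000,000 / 100,000,000 = 463.200 s
463.200 s / 60 = 7.72 minutes

7.72 minutes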